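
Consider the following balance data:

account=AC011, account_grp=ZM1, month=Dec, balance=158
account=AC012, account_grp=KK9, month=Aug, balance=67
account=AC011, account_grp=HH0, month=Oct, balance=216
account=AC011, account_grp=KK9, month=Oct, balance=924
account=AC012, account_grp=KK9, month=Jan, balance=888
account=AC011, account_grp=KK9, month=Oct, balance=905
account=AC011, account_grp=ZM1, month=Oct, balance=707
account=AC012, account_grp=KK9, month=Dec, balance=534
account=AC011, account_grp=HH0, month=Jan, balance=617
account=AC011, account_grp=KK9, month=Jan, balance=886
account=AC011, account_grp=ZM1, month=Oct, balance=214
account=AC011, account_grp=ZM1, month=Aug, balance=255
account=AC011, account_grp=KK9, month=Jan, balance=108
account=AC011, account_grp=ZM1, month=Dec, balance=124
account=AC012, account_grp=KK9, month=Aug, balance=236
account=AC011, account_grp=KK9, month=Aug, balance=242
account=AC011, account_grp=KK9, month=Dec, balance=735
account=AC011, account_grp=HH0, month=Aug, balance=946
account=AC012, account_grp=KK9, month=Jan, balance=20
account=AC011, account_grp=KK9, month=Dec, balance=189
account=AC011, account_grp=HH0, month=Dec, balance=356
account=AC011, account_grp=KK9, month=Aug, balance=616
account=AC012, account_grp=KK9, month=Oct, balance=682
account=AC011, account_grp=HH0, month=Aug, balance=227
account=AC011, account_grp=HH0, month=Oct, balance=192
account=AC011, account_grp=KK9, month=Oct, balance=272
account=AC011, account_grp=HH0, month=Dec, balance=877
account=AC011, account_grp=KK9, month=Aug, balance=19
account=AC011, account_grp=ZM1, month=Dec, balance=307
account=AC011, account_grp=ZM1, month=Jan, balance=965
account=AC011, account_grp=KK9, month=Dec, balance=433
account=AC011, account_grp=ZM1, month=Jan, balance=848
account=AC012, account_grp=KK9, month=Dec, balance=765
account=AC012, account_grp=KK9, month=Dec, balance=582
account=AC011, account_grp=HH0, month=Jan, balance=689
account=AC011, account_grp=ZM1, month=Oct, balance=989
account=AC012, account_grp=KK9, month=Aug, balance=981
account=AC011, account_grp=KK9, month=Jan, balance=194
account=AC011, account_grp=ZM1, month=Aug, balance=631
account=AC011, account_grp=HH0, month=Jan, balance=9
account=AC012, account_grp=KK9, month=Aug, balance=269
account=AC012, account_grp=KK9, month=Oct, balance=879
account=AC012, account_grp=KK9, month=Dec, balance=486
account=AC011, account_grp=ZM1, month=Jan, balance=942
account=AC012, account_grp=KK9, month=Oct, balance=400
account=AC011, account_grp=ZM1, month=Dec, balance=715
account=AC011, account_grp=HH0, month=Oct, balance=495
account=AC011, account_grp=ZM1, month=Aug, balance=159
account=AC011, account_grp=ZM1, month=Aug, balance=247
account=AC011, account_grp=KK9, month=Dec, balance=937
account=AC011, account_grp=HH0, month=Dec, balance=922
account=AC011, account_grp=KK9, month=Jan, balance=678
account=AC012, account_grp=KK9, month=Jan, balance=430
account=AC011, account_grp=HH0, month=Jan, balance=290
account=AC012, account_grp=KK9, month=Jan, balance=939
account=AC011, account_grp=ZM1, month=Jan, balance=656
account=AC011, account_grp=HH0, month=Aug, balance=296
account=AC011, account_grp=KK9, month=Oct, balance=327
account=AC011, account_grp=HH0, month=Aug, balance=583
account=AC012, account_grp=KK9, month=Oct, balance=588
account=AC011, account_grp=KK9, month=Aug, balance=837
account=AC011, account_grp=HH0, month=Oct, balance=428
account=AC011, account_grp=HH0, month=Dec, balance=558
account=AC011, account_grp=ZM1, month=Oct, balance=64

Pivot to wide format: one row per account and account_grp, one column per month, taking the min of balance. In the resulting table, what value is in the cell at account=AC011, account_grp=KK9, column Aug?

Rows with account=AC011, account_grp=KK9 and month=Aug: balance values are 242, 616, 19, 837.
min(242, 616, 19, 837) = 19.

19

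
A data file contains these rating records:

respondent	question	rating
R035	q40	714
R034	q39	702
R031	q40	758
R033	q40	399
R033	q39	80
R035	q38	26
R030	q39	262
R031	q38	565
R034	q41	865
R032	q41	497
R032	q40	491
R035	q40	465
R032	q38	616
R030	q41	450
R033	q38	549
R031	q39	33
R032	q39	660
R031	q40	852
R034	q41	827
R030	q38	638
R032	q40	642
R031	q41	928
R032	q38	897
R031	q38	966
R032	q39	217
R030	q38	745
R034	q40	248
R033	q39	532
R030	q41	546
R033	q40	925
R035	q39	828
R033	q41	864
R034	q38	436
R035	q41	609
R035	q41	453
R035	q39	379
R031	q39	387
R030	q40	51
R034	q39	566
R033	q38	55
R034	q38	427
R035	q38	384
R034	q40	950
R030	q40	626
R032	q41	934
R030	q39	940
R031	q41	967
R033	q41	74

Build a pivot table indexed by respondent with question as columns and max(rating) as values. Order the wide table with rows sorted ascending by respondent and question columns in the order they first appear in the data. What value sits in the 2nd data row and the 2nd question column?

387

With rows sorted ascending by respondent, row 2 is respondent=R031. question columns in first-appearance order: q40, q39, q38, q41; column 2 is q39.
Long rows with respondent=R031, question=q39: max(33, 387) = 387.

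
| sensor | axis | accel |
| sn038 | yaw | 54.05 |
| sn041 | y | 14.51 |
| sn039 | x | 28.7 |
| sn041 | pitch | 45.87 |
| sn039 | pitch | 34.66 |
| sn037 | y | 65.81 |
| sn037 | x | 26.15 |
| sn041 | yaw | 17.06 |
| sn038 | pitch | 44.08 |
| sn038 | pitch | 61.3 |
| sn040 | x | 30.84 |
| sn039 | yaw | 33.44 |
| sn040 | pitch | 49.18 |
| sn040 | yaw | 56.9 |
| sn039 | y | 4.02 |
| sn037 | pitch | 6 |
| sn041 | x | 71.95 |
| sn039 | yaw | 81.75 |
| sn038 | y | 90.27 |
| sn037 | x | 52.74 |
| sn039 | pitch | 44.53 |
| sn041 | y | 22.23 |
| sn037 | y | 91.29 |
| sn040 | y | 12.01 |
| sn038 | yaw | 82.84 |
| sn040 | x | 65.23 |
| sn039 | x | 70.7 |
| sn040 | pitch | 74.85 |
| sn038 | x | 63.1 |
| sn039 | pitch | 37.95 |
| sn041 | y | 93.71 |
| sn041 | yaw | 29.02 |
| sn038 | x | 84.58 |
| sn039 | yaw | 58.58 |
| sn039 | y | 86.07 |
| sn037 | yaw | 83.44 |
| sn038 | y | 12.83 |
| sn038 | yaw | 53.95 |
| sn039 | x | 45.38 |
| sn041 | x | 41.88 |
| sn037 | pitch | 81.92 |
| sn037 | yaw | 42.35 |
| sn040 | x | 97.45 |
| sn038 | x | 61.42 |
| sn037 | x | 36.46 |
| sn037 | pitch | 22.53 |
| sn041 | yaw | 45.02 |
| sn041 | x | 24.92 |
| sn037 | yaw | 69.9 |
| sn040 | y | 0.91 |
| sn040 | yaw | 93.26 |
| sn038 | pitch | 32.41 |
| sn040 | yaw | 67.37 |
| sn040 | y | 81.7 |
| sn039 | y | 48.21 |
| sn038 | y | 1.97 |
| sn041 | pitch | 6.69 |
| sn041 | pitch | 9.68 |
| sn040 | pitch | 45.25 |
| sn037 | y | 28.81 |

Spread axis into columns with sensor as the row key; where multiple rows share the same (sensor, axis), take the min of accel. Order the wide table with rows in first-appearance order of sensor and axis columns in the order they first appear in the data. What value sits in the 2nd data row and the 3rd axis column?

24.92

With rows in first-appearance order of sensor, row 2 is sensor=sn041. axis columns in first-appearance order: yaw, y, x, pitch; column 3 is x.
Long rows with sensor=sn041, axis=x: min(71.95, 41.88, 24.92) = 24.92.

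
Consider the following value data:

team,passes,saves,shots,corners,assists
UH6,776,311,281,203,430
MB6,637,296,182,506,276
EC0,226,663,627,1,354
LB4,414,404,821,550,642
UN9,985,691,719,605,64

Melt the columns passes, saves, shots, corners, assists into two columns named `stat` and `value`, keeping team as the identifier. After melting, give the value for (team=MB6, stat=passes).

Unpivoting turns each (team, wide-column) pair into one long row.
The wide cell at row MB6, column passes holds 637, so the long row (MB6, passes) has value=637.

637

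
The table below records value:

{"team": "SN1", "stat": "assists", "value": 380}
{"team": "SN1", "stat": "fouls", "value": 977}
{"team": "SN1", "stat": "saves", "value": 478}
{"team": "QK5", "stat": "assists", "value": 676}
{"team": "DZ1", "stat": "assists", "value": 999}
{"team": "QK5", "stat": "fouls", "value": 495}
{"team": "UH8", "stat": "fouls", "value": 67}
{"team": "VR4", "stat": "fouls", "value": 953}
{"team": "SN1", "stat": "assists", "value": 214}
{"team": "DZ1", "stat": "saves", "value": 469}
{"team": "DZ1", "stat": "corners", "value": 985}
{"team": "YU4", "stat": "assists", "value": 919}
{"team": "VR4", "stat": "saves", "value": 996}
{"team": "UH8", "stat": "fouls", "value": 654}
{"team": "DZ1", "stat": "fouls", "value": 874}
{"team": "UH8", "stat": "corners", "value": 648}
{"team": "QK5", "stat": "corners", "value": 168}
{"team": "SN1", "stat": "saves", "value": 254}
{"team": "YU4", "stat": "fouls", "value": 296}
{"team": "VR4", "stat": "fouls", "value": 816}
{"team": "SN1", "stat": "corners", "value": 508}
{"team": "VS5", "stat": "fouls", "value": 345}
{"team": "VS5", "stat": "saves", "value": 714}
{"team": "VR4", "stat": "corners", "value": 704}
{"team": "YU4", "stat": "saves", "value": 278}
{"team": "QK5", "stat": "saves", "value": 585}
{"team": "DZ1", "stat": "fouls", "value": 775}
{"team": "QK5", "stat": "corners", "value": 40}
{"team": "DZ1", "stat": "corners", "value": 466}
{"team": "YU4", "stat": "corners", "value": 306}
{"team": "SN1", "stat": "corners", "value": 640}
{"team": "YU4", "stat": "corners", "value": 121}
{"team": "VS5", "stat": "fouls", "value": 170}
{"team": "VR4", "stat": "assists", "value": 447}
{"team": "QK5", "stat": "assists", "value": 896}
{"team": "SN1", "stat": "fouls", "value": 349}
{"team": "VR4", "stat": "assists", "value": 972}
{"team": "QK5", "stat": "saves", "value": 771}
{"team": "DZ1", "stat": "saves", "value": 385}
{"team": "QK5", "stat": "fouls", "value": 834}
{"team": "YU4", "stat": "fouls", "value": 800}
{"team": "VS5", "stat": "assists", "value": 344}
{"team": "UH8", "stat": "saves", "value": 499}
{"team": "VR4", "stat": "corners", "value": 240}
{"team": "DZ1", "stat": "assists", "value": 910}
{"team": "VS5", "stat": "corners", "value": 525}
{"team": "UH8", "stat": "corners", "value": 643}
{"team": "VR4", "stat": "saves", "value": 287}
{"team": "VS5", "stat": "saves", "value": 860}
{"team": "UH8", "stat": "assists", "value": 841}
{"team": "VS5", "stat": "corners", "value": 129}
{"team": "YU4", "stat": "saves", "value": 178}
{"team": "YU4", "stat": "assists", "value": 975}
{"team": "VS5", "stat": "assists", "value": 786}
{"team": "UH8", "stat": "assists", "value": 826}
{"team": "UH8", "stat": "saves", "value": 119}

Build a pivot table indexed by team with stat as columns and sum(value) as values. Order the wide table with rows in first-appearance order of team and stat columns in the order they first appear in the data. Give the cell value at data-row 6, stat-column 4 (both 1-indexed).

With rows in first-appearance order of team, row 6 is team=YU4. stat columns in first-appearance order: assists, fouls, saves, corners; column 4 is corners.
Long rows with team=YU4, stat=corners: 306 + 121 = 427.

427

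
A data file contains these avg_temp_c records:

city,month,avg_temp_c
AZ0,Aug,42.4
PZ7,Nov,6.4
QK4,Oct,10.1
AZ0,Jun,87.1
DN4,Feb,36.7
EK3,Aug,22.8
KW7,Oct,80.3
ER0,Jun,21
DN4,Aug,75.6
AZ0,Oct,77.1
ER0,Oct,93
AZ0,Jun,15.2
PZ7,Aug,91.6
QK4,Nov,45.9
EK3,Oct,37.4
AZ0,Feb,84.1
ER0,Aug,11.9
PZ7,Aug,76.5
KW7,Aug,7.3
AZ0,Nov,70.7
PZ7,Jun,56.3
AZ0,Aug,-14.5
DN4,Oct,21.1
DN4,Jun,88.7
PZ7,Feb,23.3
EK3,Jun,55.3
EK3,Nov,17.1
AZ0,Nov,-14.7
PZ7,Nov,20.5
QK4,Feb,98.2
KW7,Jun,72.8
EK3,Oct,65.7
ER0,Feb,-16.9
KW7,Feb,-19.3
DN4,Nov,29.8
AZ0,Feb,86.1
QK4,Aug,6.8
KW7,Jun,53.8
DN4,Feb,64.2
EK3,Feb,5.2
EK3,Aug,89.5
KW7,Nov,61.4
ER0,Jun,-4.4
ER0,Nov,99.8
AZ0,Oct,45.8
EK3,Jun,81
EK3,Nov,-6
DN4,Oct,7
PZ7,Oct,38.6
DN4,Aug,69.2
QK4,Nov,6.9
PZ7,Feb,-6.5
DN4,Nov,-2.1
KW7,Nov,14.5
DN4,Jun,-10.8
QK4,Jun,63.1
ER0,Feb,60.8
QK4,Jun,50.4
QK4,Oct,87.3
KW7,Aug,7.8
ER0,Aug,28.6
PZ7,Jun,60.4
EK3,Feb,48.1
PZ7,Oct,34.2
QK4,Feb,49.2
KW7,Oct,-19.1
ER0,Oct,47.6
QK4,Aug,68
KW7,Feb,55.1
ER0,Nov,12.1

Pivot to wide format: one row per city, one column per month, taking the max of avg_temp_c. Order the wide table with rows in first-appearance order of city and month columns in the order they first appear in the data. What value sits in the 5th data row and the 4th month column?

81

With rows in first-appearance order of city, row 5 is city=EK3. month columns in first-appearance order: Aug, Nov, Oct, Jun, Feb; column 4 is Jun.
Long rows with city=EK3, month=Jun: max(55.3, 81) = 81.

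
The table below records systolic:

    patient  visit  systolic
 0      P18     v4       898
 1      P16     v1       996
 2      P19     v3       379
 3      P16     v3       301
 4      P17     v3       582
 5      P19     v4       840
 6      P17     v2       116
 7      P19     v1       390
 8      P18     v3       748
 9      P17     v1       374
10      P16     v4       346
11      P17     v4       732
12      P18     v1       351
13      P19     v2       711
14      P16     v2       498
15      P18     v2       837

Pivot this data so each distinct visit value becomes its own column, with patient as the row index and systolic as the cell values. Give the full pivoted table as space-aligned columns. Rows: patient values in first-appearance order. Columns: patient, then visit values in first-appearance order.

Columns: patient plus the 4 distinct visit values (v4, v1, v3, v2).
For example, row P18 column v4 takes systolic=898 from the long row (P18, v4).

patient  v4   v1   v3   v2 
P18      898  351  748  837
P16      346  996  301  498
P19      840  390  379  711
P17      732  374  582  116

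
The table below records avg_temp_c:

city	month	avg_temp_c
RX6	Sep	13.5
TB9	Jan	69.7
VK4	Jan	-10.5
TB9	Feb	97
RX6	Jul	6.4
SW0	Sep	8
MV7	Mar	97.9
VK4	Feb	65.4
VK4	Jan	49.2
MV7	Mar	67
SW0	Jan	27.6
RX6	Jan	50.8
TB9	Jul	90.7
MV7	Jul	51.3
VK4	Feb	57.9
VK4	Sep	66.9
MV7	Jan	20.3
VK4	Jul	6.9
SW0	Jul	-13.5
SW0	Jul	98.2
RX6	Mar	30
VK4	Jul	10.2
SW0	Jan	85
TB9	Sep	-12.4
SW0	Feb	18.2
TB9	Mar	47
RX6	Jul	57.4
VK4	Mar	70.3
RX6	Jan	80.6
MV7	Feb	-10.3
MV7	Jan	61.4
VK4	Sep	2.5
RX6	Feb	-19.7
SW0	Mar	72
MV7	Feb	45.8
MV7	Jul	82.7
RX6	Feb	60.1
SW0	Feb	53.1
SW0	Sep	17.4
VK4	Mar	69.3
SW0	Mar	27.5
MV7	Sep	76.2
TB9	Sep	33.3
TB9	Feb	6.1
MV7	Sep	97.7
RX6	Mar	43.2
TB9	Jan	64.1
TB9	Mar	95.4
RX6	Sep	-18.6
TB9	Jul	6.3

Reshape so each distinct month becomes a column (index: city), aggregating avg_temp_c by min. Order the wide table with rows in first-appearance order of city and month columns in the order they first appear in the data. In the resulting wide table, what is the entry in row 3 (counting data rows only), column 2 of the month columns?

With rows in first-appearance order of city, row 3 is city=VK4. month columns in first-appearance order: Sep, Jan, Feb, Jul, Mar; column 2 is Jan.
Long rows with city=VK4, month=Jan: min(-10.5, 49.2) = -10.5.

-10.5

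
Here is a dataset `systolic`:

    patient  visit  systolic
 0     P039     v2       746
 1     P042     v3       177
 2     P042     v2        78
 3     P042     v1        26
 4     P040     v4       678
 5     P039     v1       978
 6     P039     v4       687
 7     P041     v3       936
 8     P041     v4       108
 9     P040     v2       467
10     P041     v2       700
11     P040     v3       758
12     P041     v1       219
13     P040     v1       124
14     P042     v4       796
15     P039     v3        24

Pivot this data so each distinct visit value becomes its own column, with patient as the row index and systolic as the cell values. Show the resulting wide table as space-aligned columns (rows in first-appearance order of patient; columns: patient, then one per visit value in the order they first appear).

Columns: patient plus the 4 distinct visit values (v2, v3, v1, v4).
For example, row P039 column v2 takes systolic=746 from the long row (P039, v2).

patient  v2   v3   v1   v4 
P039     746  24   978  687
P042     78   177  26   796
P040     467  758  124  678
P041     700  936  219  108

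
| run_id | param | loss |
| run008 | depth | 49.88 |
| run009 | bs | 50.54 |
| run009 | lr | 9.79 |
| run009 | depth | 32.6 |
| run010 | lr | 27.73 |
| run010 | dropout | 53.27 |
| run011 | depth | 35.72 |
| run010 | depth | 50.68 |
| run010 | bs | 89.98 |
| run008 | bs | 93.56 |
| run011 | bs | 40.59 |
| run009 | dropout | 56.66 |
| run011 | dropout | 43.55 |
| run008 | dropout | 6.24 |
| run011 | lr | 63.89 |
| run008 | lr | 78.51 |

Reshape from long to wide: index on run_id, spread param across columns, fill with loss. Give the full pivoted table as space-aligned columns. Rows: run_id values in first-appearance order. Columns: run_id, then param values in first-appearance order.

Columns: run_id plus the 4 distinct param values (depth, bs, lr, dropout).
For example, row run008 column depth takes loss=49.88 from the long row (run008, depth).

run_id  depth  bs     lr     dropout
run008  49.88  93.56  78.51  6.24   
run009  32.6   50.54  9.79   56.66  
run010  50.68  89.98  27.73  53.27  
run011  35.72  40.59  63.89  43.55  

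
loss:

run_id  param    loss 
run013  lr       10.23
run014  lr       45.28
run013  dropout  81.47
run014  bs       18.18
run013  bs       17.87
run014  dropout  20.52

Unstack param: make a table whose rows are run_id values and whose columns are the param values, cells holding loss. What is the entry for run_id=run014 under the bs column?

18.18

Wide layout: rows indexed by run_id, columns are the 3 distinct param values (lr, dropout, bs).
Cell (run_id=run014, param=bs) draws from the long row where run_id=run014 and param=bs, which has loss=18.18.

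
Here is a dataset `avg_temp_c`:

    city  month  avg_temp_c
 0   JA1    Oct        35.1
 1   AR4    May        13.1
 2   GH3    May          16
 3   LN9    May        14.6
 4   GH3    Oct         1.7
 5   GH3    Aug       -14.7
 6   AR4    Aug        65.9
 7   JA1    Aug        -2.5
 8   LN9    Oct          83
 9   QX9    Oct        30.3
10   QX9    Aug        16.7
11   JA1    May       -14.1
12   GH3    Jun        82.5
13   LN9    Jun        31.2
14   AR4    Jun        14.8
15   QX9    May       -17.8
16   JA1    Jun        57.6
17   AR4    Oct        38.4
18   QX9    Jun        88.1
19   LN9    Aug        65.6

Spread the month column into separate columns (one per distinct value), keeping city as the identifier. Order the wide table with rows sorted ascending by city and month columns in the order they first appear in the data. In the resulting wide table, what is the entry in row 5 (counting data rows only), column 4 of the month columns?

With rows sorted ascending by city, row 5 is city=QX9. month columns in first-appearance order: Oct, May, Aug, Jun; column 4 is Jun.
Long rows with city=QX9, month=Jun: avg_temp_c = 88.1.

88.1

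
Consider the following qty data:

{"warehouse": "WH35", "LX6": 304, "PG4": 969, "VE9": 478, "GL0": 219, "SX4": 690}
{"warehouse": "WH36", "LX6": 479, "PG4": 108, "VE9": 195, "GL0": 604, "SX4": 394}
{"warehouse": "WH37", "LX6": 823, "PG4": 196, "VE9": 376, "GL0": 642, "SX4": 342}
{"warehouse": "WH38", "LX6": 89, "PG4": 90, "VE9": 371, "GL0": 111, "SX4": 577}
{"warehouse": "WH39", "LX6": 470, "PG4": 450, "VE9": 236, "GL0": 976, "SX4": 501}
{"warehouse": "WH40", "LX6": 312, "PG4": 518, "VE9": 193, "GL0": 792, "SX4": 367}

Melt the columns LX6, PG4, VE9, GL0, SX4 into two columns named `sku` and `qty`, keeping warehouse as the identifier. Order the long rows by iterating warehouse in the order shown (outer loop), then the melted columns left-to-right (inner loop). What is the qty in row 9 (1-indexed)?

30 rows total (6 × 5). Row 9: index ⌊(9-1)/5⌋ = 1 into warehouse → WH36; (9-1) mod 5 = 3 into the melted columns → GL0.
So row 9 is (WH36, GL0, 604); qty = 604.

604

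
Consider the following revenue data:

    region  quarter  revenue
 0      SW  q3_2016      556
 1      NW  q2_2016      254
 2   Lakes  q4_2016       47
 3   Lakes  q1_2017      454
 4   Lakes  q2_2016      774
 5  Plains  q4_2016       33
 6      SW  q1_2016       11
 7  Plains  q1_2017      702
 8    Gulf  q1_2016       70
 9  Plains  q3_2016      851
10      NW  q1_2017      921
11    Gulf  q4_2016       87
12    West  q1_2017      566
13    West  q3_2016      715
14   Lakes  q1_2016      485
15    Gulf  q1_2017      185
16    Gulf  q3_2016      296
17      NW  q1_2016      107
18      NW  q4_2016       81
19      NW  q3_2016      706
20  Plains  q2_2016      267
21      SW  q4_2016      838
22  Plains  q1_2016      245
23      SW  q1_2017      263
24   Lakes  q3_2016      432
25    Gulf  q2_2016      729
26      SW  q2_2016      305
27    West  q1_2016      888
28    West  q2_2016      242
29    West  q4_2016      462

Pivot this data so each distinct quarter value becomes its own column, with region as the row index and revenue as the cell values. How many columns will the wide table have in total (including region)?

6

1 column for region plus 5 distinct quarter values → 6 columns.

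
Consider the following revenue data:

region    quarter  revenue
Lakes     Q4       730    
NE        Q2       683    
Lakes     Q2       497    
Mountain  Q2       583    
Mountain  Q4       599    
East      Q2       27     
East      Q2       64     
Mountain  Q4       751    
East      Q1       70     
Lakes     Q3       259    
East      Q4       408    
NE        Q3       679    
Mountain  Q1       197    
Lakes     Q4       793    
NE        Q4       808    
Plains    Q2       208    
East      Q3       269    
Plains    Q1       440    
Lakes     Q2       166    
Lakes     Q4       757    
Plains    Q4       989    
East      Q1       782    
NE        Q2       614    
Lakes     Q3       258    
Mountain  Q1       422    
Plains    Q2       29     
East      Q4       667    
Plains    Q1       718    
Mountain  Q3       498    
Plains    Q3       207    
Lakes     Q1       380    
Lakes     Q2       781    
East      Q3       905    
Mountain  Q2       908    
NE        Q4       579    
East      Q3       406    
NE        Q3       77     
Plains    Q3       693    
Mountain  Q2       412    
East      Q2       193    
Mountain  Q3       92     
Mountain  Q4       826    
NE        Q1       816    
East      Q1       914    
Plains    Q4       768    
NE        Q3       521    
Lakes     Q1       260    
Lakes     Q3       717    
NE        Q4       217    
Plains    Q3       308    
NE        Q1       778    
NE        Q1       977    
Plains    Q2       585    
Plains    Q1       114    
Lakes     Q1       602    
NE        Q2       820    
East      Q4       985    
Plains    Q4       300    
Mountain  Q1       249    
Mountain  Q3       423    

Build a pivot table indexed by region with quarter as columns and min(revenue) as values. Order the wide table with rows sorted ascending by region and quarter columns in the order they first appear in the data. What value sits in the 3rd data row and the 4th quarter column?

With rows sorted ascending by region, row 3 is region=Mountain. quarter columns in first-appearance order: Q4, Q2, Q1, Q3; column 4 is Q3.
Long rows with region=Mountain, quarter=Q3: min(498, 92, 423) = 92.

92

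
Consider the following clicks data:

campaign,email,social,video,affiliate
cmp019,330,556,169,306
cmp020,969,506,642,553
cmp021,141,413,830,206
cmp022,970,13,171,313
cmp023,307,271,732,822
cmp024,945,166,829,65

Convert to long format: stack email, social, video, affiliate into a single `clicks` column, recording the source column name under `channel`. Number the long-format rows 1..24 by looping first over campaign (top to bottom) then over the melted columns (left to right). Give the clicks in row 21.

945

24 rows total (6 × 4). Row 21: index ⌊(21-1)/4⌋ = 5 into campaign → cmp024; (21-1) mod 4 = 0 into the melted columns → email.
So row 21 is (cmp024, email, 945); clicks = 945.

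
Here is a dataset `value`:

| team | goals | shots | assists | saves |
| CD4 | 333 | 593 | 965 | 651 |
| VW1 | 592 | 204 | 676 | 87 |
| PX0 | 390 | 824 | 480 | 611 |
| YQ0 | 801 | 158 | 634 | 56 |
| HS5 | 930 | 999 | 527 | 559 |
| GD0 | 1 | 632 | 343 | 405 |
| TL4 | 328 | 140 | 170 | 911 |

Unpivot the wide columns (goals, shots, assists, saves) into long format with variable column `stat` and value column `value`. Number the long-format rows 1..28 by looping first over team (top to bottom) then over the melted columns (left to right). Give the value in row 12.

611

28 rows total (7 × 4). Row 12: index ⌊(12-1)/4⌋ = 2 into team → PX0; (12-1) mod 4 = 3 into the melted columns → saves.
So row 12 is (PX0, saves, 611); value = 611.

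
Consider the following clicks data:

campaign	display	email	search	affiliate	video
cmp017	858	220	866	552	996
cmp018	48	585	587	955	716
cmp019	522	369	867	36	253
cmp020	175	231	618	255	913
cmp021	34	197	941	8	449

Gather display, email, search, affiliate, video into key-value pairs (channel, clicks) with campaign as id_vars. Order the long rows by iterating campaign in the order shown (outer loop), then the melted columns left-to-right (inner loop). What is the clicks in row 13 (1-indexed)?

25 rows total (5 × 5). Row 13: index ⌊(13-1)/5⌋ = 2 into campaign → cmp019; (13-1) mod 5 = 2 into the melted columns → search.
So row 13 is (cmp019, search, 867); clicks = 867.

867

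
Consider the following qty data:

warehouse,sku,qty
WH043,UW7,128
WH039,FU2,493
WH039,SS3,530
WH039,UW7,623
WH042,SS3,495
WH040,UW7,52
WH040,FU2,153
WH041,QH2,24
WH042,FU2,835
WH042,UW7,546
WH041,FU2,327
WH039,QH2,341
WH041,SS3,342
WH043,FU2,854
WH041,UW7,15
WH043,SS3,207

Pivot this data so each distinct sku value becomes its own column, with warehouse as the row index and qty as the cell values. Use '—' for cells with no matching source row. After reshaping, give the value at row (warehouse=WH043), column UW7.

The long row with warehouse=WH043, sku=UW7 has qty=128.

128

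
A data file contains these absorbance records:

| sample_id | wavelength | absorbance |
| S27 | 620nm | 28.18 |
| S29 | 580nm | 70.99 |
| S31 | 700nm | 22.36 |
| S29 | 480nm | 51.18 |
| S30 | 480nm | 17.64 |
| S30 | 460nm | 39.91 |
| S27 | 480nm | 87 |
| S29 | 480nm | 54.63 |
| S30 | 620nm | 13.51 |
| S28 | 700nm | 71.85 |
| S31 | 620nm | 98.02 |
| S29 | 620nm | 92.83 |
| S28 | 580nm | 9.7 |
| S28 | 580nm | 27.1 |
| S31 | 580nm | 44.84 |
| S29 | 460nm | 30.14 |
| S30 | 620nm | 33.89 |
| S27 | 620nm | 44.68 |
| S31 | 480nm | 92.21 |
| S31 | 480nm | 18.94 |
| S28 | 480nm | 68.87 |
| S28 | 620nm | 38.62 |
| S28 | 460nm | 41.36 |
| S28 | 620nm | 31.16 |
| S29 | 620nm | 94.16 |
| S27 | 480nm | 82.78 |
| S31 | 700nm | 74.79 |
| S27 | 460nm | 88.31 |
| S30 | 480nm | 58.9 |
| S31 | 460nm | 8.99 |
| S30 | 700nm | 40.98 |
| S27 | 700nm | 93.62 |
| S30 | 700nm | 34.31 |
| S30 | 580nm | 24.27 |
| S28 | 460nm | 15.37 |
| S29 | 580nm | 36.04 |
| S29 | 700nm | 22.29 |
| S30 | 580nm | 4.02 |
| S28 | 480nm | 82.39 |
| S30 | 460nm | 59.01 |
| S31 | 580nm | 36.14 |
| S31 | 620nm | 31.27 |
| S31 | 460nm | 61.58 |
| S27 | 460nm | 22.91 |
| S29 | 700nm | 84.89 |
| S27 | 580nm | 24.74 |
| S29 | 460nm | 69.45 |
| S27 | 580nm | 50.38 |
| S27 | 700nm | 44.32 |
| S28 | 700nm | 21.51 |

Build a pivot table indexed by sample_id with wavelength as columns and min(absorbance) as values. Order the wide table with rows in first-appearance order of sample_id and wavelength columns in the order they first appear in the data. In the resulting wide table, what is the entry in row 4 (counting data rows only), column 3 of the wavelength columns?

With rows in first-appearance order of sample_id, row 4 is sample_id=S30. wavelength columns in first-appearance order: 620nm, 580nm, 700nm, 480nm, 460nm; column 3 is 700nm.
Long rows with sample_id=S30, wavelength=700nm: min(40.98, 34.31) = 34.31.

34.31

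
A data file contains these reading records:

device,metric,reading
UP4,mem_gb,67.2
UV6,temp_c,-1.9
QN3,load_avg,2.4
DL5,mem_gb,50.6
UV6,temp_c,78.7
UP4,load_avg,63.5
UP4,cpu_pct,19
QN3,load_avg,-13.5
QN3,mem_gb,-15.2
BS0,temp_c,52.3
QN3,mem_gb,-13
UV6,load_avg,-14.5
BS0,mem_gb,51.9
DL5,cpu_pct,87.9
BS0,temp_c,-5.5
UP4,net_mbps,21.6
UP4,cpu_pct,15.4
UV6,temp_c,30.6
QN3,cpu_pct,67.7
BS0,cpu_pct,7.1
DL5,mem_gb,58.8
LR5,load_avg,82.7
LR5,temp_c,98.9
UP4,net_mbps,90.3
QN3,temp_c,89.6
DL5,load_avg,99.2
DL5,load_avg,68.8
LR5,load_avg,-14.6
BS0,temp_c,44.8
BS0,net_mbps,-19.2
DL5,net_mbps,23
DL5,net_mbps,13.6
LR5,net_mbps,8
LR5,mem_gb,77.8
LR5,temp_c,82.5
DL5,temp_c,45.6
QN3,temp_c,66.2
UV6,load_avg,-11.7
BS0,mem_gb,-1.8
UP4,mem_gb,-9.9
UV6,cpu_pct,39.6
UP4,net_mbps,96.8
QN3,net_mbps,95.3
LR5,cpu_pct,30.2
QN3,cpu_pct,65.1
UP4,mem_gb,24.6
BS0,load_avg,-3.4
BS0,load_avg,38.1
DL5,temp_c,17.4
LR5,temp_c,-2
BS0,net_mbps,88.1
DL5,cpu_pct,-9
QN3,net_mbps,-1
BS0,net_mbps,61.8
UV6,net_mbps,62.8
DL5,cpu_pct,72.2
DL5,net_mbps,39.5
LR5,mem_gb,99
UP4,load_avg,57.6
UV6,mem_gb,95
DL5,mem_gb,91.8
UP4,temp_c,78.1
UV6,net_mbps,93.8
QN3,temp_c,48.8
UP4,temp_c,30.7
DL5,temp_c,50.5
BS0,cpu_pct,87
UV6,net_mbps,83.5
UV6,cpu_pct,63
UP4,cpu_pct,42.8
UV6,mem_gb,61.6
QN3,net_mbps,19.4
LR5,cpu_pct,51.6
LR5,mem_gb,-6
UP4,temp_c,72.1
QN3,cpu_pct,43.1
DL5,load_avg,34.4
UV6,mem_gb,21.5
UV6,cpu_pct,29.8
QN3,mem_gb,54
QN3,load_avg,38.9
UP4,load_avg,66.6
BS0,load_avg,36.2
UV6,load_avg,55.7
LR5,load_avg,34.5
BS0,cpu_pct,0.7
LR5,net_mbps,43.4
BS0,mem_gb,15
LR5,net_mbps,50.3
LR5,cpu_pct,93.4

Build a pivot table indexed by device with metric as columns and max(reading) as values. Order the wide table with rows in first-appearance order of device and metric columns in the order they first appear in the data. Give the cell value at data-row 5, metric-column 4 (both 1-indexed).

With rows in first-appearance order of device, row 5 is device=BS0. metric columns in first-appearance order: mem_gb, temp_c, load_avg, cpu_pct, net_mbps; column 4 is cpu_pct.
Long rows with device=BS0, metric=cpu_pct: max(7.1, 87, 0.7) = 87.

87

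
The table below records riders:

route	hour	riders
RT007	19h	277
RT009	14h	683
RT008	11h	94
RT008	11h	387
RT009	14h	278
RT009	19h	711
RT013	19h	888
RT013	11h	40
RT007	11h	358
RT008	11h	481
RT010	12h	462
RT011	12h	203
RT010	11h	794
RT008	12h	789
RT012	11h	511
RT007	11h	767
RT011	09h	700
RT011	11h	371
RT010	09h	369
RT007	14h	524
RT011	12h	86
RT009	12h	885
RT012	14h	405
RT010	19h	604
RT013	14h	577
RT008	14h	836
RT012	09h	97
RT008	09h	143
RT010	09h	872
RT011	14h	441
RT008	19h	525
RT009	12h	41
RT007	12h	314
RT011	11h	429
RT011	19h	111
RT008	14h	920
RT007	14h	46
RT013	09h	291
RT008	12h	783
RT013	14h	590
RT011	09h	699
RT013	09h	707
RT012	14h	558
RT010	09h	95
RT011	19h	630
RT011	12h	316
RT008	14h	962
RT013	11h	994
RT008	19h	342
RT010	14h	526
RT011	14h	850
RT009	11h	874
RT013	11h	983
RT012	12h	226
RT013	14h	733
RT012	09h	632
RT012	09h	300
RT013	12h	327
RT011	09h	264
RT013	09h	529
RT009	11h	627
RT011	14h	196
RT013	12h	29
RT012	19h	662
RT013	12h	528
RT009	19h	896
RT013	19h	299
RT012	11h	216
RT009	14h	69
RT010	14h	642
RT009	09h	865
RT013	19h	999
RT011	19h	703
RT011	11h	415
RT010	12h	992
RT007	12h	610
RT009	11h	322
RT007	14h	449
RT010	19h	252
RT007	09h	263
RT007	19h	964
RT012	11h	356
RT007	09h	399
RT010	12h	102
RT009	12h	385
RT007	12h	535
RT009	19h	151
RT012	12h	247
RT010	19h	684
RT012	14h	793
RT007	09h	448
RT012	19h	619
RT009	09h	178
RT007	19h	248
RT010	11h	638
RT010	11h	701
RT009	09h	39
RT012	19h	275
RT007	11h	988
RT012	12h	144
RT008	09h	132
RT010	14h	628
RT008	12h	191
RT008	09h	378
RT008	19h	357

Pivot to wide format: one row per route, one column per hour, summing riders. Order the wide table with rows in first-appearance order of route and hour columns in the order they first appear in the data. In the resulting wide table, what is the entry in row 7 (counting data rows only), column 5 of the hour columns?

1029

With rows in first-appearance order of route, row 7 is route=RT012. hour columns in first-appearance order: 19h, 14h, 11h, 12h, 09h; column 5 is 09h.
Long rows with route=RT012, hour=09h: 97 + 632 + 300 = 1029.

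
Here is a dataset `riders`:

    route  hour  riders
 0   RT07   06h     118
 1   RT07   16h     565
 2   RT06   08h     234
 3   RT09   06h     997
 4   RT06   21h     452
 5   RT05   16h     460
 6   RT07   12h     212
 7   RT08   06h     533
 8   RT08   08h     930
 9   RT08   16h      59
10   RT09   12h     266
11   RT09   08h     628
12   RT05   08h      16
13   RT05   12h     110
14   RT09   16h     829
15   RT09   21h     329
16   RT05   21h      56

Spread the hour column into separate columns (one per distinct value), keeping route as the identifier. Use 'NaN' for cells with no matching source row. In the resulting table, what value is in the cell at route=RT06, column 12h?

No long-format row has route=RT06 and hour=12h, so the cell is NaN.

NaN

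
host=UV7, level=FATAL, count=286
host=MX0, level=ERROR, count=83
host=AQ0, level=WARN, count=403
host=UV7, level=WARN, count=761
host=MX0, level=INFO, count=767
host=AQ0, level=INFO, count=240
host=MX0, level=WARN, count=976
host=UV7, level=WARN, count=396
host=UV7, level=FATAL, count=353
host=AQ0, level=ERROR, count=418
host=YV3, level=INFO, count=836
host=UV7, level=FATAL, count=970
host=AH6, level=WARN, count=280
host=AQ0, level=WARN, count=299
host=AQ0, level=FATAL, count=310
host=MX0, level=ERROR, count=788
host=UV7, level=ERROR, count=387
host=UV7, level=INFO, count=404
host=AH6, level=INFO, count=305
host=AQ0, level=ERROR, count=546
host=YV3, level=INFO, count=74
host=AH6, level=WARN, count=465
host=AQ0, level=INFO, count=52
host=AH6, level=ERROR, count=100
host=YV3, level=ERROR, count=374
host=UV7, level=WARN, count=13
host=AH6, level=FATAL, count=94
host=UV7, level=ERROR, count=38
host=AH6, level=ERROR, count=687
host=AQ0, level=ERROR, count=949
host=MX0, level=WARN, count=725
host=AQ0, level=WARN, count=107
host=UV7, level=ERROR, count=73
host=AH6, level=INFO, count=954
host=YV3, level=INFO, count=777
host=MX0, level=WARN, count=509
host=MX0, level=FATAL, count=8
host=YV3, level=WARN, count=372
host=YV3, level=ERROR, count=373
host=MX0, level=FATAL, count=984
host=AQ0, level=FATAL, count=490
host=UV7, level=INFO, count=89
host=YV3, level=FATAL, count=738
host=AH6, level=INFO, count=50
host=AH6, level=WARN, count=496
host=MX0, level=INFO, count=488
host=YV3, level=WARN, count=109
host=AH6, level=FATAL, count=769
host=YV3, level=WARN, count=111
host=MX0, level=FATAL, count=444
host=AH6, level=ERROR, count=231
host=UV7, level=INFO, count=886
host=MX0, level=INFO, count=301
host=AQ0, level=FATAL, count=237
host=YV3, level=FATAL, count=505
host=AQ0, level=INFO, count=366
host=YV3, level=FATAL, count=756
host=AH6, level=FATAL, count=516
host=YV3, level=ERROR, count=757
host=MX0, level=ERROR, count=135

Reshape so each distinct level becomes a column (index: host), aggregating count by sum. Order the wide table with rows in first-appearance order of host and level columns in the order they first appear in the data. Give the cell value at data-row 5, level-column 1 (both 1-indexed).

With rows in first-appearance order of host, row 5 is host=AH6. level columns in first-appearance order: FATAL, ERROR, WARN, INFO; column 1 is FATAL.
Long rows with host=AH6, level=FATAL: 94 + 769 + 516 = 1379.

1379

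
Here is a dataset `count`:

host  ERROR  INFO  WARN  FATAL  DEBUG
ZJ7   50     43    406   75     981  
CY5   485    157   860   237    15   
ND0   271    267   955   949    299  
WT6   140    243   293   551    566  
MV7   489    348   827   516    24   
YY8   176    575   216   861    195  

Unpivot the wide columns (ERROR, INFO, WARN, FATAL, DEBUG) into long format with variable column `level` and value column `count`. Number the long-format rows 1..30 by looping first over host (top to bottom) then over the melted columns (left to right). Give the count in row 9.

237

30 rows total (6 × 5). Row 9: index ⌊(9-1)/5⌋ = 1 into host → CY5; (9-1) mod 5 = 3 into the melted columns → FATAL.
So row 9 is (CY5, FATAL, 237); count = 237.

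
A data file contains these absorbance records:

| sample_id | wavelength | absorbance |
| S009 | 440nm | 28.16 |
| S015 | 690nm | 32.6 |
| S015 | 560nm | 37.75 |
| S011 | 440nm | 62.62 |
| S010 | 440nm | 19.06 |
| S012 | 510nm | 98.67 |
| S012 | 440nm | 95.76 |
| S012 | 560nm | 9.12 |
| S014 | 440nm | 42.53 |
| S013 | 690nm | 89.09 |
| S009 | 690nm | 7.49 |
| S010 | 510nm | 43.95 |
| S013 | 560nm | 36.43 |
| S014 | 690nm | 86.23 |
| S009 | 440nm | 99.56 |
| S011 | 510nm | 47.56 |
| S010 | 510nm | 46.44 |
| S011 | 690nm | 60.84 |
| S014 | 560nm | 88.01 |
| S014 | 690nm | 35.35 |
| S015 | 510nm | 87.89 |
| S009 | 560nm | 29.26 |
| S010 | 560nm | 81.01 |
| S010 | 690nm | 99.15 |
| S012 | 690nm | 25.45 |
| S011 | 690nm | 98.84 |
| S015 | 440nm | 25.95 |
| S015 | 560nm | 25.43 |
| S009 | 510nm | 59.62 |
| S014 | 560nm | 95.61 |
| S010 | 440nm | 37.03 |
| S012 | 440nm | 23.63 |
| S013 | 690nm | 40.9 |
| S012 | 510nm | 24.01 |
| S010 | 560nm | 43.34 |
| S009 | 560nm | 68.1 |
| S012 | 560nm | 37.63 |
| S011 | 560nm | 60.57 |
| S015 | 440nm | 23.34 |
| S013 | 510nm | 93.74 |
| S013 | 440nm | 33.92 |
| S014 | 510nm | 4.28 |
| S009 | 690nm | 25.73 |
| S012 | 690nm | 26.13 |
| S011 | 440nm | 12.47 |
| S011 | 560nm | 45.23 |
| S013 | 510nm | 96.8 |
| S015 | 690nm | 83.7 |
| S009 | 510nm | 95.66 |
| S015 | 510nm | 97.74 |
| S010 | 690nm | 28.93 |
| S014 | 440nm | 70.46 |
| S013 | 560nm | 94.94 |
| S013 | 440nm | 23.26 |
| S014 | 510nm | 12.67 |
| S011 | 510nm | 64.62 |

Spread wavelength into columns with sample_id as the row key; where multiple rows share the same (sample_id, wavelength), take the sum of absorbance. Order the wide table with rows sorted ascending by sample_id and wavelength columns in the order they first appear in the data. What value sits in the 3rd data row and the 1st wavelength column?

With rows sorted ascending by sample_id, row 3 is sample_id=S011. wavelength columns in first-appearance order: 440nm, 690nm, 560nm, 510nm; column 1 is 440nm.
Long rows with sample_id=S011, wavelength=440nm: 62.62 + 12.47 = 75.09.

75.09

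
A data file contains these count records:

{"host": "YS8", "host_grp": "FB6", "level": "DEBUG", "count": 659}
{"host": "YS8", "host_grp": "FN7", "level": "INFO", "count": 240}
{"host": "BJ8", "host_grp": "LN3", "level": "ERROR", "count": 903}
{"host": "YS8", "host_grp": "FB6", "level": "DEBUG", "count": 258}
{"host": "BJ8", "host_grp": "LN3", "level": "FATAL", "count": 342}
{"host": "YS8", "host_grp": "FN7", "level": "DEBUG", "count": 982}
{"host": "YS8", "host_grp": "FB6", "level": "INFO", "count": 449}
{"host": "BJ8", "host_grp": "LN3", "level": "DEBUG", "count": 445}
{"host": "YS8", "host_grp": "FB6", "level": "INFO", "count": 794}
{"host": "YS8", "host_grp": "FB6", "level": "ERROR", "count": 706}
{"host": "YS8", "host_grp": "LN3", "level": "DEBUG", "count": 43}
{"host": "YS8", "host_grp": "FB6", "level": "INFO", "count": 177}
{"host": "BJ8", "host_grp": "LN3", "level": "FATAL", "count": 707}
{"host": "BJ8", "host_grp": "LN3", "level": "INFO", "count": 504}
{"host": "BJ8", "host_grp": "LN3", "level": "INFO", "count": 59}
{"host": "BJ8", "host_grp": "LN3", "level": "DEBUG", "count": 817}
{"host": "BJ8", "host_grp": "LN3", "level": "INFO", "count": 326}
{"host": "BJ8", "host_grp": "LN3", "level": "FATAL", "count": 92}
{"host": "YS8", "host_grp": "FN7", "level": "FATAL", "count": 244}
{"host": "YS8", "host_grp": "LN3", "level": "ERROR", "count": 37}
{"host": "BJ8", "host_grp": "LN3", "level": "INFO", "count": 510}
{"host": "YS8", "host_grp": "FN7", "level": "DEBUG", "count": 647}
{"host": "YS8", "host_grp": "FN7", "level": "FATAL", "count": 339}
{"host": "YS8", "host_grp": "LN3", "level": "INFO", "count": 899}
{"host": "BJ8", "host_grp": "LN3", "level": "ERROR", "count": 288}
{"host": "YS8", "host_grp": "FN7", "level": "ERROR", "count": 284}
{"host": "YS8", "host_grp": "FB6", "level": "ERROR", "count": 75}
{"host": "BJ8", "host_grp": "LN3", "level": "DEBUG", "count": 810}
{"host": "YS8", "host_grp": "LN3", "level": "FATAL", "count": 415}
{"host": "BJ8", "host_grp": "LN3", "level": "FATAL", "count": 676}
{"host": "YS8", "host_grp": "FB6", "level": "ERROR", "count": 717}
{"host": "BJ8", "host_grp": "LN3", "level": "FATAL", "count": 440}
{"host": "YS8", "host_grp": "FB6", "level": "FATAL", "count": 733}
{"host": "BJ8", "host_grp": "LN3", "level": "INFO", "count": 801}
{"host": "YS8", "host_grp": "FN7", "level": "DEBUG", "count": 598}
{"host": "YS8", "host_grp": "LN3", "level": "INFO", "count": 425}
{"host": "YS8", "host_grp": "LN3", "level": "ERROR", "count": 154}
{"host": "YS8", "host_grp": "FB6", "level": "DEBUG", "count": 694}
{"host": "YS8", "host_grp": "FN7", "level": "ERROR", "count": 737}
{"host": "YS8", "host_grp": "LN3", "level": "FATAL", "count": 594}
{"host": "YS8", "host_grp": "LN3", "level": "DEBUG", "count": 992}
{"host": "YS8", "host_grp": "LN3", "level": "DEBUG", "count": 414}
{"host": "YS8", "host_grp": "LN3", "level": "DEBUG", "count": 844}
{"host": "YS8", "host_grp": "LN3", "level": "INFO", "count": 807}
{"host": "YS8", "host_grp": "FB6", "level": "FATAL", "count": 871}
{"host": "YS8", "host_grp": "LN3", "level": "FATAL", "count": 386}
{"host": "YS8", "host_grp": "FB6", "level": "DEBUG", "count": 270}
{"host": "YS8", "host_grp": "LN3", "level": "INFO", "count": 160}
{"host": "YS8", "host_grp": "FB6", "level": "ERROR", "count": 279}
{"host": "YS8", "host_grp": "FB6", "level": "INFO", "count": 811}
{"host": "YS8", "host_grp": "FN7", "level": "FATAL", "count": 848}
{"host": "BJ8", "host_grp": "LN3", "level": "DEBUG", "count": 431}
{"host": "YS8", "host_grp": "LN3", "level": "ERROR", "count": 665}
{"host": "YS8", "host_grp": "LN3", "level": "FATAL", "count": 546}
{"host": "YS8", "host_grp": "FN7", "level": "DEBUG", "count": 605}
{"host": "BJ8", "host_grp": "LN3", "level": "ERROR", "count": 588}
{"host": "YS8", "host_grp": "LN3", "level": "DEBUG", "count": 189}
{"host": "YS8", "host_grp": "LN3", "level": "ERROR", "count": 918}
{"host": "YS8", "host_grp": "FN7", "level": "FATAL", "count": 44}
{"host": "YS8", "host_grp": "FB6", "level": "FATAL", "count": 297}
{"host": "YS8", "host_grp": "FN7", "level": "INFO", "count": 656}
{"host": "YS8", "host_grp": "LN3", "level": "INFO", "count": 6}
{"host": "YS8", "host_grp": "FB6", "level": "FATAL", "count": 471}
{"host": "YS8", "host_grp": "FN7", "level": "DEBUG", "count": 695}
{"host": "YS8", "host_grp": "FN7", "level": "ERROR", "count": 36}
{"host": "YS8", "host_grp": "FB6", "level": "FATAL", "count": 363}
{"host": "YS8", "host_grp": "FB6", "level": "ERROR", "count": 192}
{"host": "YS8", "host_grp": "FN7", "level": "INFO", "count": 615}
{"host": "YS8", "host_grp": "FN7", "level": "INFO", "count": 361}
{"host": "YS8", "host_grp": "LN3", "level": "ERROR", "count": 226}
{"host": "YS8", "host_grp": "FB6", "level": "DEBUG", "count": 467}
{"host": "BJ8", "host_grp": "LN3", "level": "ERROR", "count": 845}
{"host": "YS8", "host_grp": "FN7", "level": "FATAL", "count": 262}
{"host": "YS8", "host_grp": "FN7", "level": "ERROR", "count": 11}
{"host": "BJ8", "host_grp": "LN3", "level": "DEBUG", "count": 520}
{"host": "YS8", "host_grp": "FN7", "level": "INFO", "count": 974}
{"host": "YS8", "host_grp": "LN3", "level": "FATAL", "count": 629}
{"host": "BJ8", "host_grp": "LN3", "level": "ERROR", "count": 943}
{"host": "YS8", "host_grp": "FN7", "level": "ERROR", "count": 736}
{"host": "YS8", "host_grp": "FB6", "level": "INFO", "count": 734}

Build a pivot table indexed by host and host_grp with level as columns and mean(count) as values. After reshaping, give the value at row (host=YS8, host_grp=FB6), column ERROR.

393.80

Rows with host=YS8, host_grp=FB6 and level=ERROR: count values are 706, 75, 717, 279, 192.
(706 + 75 + 717 + 279 + 192) / 5 = 393.80.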